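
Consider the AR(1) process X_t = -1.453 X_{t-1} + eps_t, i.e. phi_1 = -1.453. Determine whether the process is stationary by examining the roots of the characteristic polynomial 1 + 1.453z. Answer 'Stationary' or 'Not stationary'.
\text{Not stationary}

The AR(p) characteristic polynomial is P(z) = 1 + 1.453z.
Stationarity requires all roots to lie outside the unit circle, i.e. |z| > 1 for every root.
This is linear in z: 1 + (1.453) z = 0  =>  z = -1/(1.453) = -0.688231,  |z| = 0.688231.
Moduli of all roots: 0.6882.
All moduli strictly greater than 1? No.
Verdict: Not stationary.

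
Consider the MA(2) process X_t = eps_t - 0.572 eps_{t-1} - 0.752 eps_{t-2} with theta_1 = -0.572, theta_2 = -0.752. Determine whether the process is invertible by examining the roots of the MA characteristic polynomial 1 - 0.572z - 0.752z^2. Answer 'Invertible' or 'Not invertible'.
\text{Not invertible}

The MA(q) characteristic polynomial is P(z) = 1 - 0.572z - 0.752z^2.
Invertibility requires all roots to lie outside the unit circle, i.e. |z| > 1 for every root.
Set 1 + (-0.572) z + (-0.752) z^2 = 0, i.e. a z^2 + b z + c = 0 with a = -0.752, b = -0.572, c = 1.
Discriminant D = b^2 - 4ac = (-0.572)^2 - 4*(-0.752)*1 = 0.327184 - (-3.008) = 3.335184.
D >= 0, so the roots are real: z = (-b +/- sqrt(D)) / (2a) = (0.572 +/- 1.826249) / (-1.504).
  z_1 = (0.572 + 1.826249) / (-1.504) = -1.5946,   |z_1| = 1.5946.
  z_2 = (0.572 - 1.826249) / (-1.504) = 0.8339,   |z_2| = 0.8339.
Moduli of all roots: 1.5946, 0.8339.
All moduli strictly greater than 1? No.
Verdict: Not invertible.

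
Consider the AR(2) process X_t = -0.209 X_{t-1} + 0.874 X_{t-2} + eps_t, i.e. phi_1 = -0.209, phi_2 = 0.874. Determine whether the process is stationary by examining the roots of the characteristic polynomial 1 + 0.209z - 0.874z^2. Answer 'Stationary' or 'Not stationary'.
\text{Not stationary}

The AR(p) characteristic polynomial is P(z) = 1 + 0.209z - 0.874z^2.
Stationarity requires all roots to lie outside the unit circle, i.e. |z| > 1 for every root.
Set 1 + (0.209) z + (-0.874) z^2 = 0, i.e. a z^2 + b z + c = 0 with a = -0.874, b = 0.209, c = 1.
Discriminant D = b^2 - 4ac = (0.209)^2 - 4*(-0.874)*1 = 0.043681 - (-3.496) = 3.539681.
D >= 0, so the roots are real: z = (-b +/- sqrt(D)) / (2a) = (-0.209 +/- 1.881404) / (-1.748).
  z_1 = (-0.209 + 1.881404) / (-1.748) = -0.9568,   |z_1| = 0.9568.
  z_2 = (-0.209 - 1.881404) / (-1.748) = 1.1959,   |z_2| = 1.1959.
Moduli of all roots: 0.9568, 1.1959.
All moduli strictly greater than 1? No.
Verdict: Not stationary.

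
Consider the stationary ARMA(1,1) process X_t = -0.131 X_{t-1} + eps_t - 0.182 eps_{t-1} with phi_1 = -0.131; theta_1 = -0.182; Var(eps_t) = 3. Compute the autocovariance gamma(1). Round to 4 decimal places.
\gamma(1) = -0.9782

Multiply the model equation by X_{t-k} and take expectations. With theta_0 = psi_0 = 1 and psi_j the MA(infinity) weights, this gives
  gamma(k) - sum_i phi_i gamma(k-i) = c_k,
  c_k = sigma^2 * sum_{j=k..q} theta_j psi_{j-k}   (c_k = 0 for k > q),
using gamma(-m) = gamma(m).
psi-weights needed (psi_j = theta_j + sum_i phi_i psi_{j-i}):
  psi_1 = theta_1 + phi_1 = -0.182 + (-0.131) = -0.313
Right-hand sides:
  c_0 = sigma^2 (1 + theta_1 psi_1) = 3 * (1 + (-0.182)(-0.313)) = 3 * 1.056966 = 3.170898
  c_1 = sigma^2 theta_1 = 3 * (-0.182) = -0.546
  c_2 = 0
Equations for k = 0 and k = 1 (AR order 1):
  gamma(0) = phi_1 gamma(1) + c_0
  gamma(1) = phi_1 gamma(0) + c_1
Substituting the second into the first: gamma(0) (1 - phi_1^2) = c_0 + phi_1 c_1, so
  gamma(0) = (c_0 + phi_1 c_1) / (1 - phi_1^2) = (3.170898 + (-0.131)(-0.546)) / (1 - (-0.131)^2) = 3.242424 / 0.982839 = 3.299039.
  gamma(1) = phi_1 gamma(0) + c_1 = (-0.131)(3.299039) + (-0.546) = -0.978174.
Therefore gamma(1) = -0.9782 (to 4 decimal places).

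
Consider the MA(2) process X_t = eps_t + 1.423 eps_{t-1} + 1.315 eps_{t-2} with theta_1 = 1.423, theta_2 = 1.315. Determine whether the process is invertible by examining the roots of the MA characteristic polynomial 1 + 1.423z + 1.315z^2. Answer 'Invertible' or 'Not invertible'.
\text{Not invertible}

The MA(q) characteristic polynomial is P(z) = 1 + 1.423z + 1.315z^2.
Invertibility requires all roots to lie outside the unit circle, i.e. |z| > 1 for every root.
Set 1 + (1.423) z + (1.315) z^2 = 0, i.e. a z^2 + b z + c = 0 with a = 1.315, b = 1.423, c = 1.
Discriminant D = b^2 - 4ac = (1.423)^2 - 4*(1.315)*1 = 2.024929 - (5.26) = -3.235071.
D < 0, so the roots are the complex-conjugate pair z = (-b +/- i sqrt(-D)) / (2a) = -0.5411 +/- 0.6839i.
For a conjugate pair |z|^2 = z * conj(z) = (product of roots) = c/a = 1/(1.315) = 0.760456, so |z| = sqrt(0.760456) = 0.872 for both roots.
Moduli of all roots: 0.8720, 0.8720.
All moduli strictly greater than 1? No.
Verdict: Not invertible.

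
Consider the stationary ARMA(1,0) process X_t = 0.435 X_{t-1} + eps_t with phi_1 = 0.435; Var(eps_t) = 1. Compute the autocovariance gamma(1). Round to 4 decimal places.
\gamma(1) = 0.5365

Multiply the model equation by X_{t-k} and take expectations. With theta_0 = psi_0 = 1 and psi_j the MA(infinity) weights, this gives
  gamma(k) - sum_i phi_i gamma(k-i) = c_k,
  c_k = sigma^2 * sum_{j=k..q} theta_j psi_{j-k}   (c_k = 0 for k > q),
using gamma(-m) = gamma(m).
Pure AR (q = 0): c_0 = sigma^2 = 1, c_k = 0 for k >= 1.
Equations for k = 0 and k = 1 (AR order 1):
  gamma(0) = phi_1 gamma(1) + c_0
  gamma(1) = phi_1 gamma(0) + c_1
Substituting the second into the first: gamma(0) (1 - phi_1^2) = c_0 + phi_1 c_1, so
  gamma(0) = c_0 / (1 - phi_1^2) = 1 / (1 - (0.435)^2) = 1 / 0.810775 = 1.233388.
  gamma(1) = phi_1 gamma(0) = (0.435)(1.233388) = 0.536524.
Therefore gamma(1) = 0.5365 (to 4 decimal places).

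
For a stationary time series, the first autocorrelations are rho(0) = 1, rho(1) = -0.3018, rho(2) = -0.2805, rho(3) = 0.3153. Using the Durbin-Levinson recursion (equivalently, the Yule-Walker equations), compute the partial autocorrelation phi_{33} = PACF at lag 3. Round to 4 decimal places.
\phi_{33} = 0.0960

The PACF at lag k is phi_{kk}, the last component of the solution
to the Yule-Walker system G_k phi = r_k where
  (G_k)_{ij} = rho(|i - j|), (r_k)_i = rho(i), i,j = 1..k.
Equivalently, Durbin-Levinson gives phi_{kk} iteratively:
  phi_{11} = rho(1)
  phi_{kk} = [rho(k) - sum_{j=1..k-1} phi_{k-1,j} rho(k-j)]
            / [1 - sum_{j=1..k-1} phi_{k-1,j} rho(j)],
  phi_{k,j} = phi_{k-1,j} - phi_{kk} phi_{k-1,k-j},  j = 1..k-1.
Step k = 1:
  phi_11 = rho(1) = -0.3018.
Step k = 2:
  phi_22 = [rho(2) - phi_11 rho(1)] / [1 - phi_11 rho(1)] = [-0.2805 - (-0.3018)(-0.3018)] / [1 - (-0.3018)(-0.3018)]
         = -0.37158324 / 0.90891676 = -0.40882.
  Update: phi_21 = phi_11 - phi_22 phi_11 = -0.3018 - (-0.40882)(-0.3018) = -0.425182.
Step k = 3:
  phi_33 = [rho(3) - phi_21 rho(2) - phi_22 rho(1)] / [1 - phi_21 rho(1) - phi_22 rho(2)]
    numerator   = 0.3153 - (-0.425182)(-0.2805) - (-0.40882)(-0.3018) = 0.07265465
    denominator = 1 - (-0.425182)(-0.3018) - (-0.40882)(-0.2805) = 0.75700614
  phi_33 = 0.07265465 / 0.75700614 = 0.096.
Therefore phi_{33} = 0.0960.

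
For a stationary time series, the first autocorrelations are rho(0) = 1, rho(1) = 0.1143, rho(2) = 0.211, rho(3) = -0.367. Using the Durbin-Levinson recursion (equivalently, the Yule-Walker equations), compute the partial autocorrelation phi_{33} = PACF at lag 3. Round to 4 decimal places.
\phi_{33} = -0.4320

The PACF at lag k is phi_{kk}, the last component of the solution
to the Yule-Walker system G_k phi = r_k where
  (G_k)_{ij} = rho(|i - j|), (r_k)_i = rho(i), i,j = 1..k.
Equivalently, Durbin-Levinson gives phi_{kk} iteratively:
  phi_{11} = rho(1)
  phi_{kk} = [rho(k) - sum_{j=1..k-1} phi_{k-1,j} rho(k-j)]
            / [1 - sum_{j=1..k-1} phi_{k-1,j} rho(j)],
  phi_{k,j} = phi_{k-1,j} - phi_{kk} phi_{k-1,k-j},  j = 1..k-1.
Step k = 1:
  phi_11 = rho(1) = 0.1143.
Step k = 2:
  phi_22 = [rho(2) - phi_11 rho(1)] / [1 - phi_11 rho(1)] = [0.211 - (0.1143)(0.1143)] / [1 - (0.1143)(0.1143)]
         = 0.19793551 / 0.98693551 = 0.200556.
  Update: phi_21 = phi_11 - phi_22 phi_11 = 0.1143 - (0.200556)(0.1143) = 0.091376.
Step k = 3:
  phi_33 = [rho(3) - phi_21 rho(2) - phi_22 rho(1)] / [1 - phi_21 rho(1) - phi_22 rho(2)]
    numerator   = -0.367 - (0.091376)(0.211) - (0.200556)(0.1143) = -0.40920395
    denominator = 1 - (0.091376)(0.1143) - (0.200556)(0.211) = 0.94723842
  phi_33 = -0.40920395 / 0.94723842 = -0.432.
Therefore phi_{33} = -0.4320.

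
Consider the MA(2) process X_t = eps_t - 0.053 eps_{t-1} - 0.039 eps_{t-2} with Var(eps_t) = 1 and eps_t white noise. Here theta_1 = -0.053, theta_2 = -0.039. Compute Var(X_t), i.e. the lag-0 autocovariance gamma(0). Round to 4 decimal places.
\gamma(0) = 1.0043

For an MA(q) process X_t = eps_t + sum_i theta_i eps_{t-i} with
Var(eps_t) = sigma^2, the variance is
  gamma(0) = sigma^2 * (1 + sum_i theta_i^2).
  sum_i theta_i^2 = (-0.053)^2 + (-0.039)^2 = 0.002809 + 0.001521 = 0.00433.
  gamma(0) = 1 * (1 + 0.00433) = 1 * 1.00433 = 1.00433, which rounds to 1.0043.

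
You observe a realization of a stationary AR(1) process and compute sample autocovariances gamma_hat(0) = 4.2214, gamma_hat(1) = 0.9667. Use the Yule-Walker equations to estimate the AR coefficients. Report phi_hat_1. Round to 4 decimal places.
\hat\phi_{1} = 0.2290

The Yule-Walker equations for an AR(p) process read, in matrix form,
  Gamma_p phi = r_p,   with   (Gamma_p)_{ij} = gamma(|i - j|),
                       (r_p)_i = gamma(i),   i,j = 1..p.
Substitute the sample gammas (Toeplitz matrix and right-hand side of size 1):
  Gamma_p = [[4.2214]]
  r_p     = [0.9667]
With p = 1 this is the single equation gamma(0) phi_1 = gamma(1):
  phi_hat_1 = gamma(1) / gamma(0) = 0.9667 / 4.2214 = 0.2290.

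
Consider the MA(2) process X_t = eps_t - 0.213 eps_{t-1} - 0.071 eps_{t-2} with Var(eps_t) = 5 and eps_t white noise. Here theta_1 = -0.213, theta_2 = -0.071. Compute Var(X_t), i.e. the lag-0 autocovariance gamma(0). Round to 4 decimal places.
\gamma(0) = 5.2521

For an MA(q) process X_t = eps_t + sum_i theta_i eps_{t-i} with
Var(eps_t) = sigma^2, the variance is
  gamma(0) = sigma^2 * (1 + sum_i theta_i^2).
  sum_i theta_i^2 = (-0.213)^2 + (-0.071)^2 = 0.045369 + 0.005041 = 0.05041.
  gamma(0) = 5 * (1 + 0.05041) = 5 * 1.05041 = 5.25205, which rounds to 5.2521.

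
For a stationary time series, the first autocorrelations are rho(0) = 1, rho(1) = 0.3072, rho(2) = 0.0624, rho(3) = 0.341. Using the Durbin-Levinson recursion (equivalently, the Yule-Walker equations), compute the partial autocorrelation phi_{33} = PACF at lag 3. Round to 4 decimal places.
\phi_{33} = 0.3671

The PACF at lag k is phi_{kk}, the last component of the solution
to the Yule-Walker system G_k phi = r_k where
  (G_k)_{ij} = rho(|i - j|), (r_k)_i = rho(i), i,j = 1..k.
Equivalently, Durbin-Levinson gives phi_{kk} iteratively:
  phi_{11} = rho(1)
  phi_{kk} = [rho(k) - sum_{j=1..k-1} phi_{k-1,j} rho(k-j)]
            / [1 - sum_{j=1..k-1} phi_{k-1,j} rho(j)],
  phi_{k,j} = phi_{k-1,j} - phi_{kk} phi_{k-1,k-j},  j = 1..k-1.
Step k = 1:
  phi_11 = rho(1) = 0.3072.
Step k = 2:
  phi_22 = [rho(2) - phi_11 rho(1)] / [1 - phi_11 rho(1)] = [0.0624 - (0.3072)(0.3072)] / [1 - (0.3072)(0.3072)]
         = -0.03197184 / 0.90562816 = -0.035303.
  Update: phi_21 = phi_11 - phi_22 phi_11 = 0.3072 - (-0.035303)(0.3072) = 0.318045.
Step k = 3:
  phi_33 = [rho(3) - phi_21 rho(2) - phi_22 rho(1)] / [1 - phi_21 rho(1) - phi_22 rho(2)]
    numerator   = 0.341 - (0.318045)(0.0624) - (-0.035303)(0.3072) = 0.33199921
    denominator = 1 - (0.318045)(0.3072) - (-0.035303)(0.0624) = 0.90449944
  phi_33 = 0.33199921 / 0.90449944 = 0.3671.
Therefore phi_{33} = 0.3671.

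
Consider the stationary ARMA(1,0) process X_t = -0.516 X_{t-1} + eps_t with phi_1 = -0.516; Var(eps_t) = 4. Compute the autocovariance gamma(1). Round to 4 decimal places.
\gamma(1) = -2.8130

Multiply the model equation by X_{t-k} and take expectations. With theta_0 = psi_0 = 1 and psi_j the MA(infinity) weights, this gives
  gamma(k) - sum_i phi_i gamma(k-i) = c_k,
  c_k = sigma^2 * sum_{j=k..q} theta_j psi_{j-k}   (c_k = 0 for k > q),
using gamma(-m) = gamma(m).
Pure AR (q = 0): c_0 = sigma^2 = 4, c_k = 0 for k >= 1.
Equations for k = 0 and k = 1 (AR order 1):
  gamma(0) = phi_1 gamma(1) + c_0
  gamma(1) = phi_1 gamma(0) + c_1
Substituting the second into the first: gamma(0) (1 - phi_1^2) = c_0 + phi_1 c_1, so
  gamma(0) = c_0 / (1 - phi_1^2) = 4 / (1 - (-0.516)^2) = 4 / 0.733744 = 5.451493.
  gamma(1) = phi_1 gamma(0) = (-0.516)(5.451493) = -2.81297.
Therefore gamma(1) = -2.8130 (to 4 decimal places).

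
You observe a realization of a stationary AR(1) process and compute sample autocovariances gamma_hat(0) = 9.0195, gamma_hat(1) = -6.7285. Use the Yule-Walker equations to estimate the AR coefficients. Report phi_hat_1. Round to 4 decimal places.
\hat\phi_{1} = -0.7460

The Yule-Walker equations for an AR(p) process read, in matrix form,
  Gamma_p phi = r_p,   with   (Gamma_p)_{ij} = gamma(|i - j|),
                       (r_p)_i = gamma(i),   i,j = 1..p.
Substitute the sample gammas (Toeplitz matrix and right-hand side of size 1):
  Gamma_p = [[9.0195]]
  r_p     = [-6.7285]
With p = 1 this is the single equation gamma(0) phi_1 = gamma(1):
  phi_hat_1 = gamma(1) / gamma(0) = -6.7285 / 9.0195 = -0.7460.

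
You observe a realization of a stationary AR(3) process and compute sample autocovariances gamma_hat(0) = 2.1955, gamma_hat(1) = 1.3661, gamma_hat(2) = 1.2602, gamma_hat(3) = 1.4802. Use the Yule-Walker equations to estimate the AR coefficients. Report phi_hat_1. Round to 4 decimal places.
\hat\phi_{1} = 0.3030

The Yule-Walker equations for an AR(p) process read, in matrix form,
  Gamma_p phi = r_p,   with   (Gamma_p)_{ij} = gamma(|i - j|),
                       (r_p)_i = gamma(i),   i,j = 1..p.
Substitute the sample gammas (Toeplitz matrix and right-hand side of size 3):
  Gamma_p = [[2.1955, 1.3661, 1.2602], [1.3661, 2.1955, 1.3661], [1.2602, 1.3661, 2.1955]]
  r_p     = [1.3661, 1.2602, 1.4802]
Written out (R1..R3):
  (R1) 2.1955 phi_1 + 1.3661 phi_2 + 1.2602 phi_3 = 1.3661
  (R2) 1.3661 phi_1 + 2.1955 phi_2 + 1.3661 phi_3 = 1.2602
  (R3) 1.2602 phi_1 + 1.3661 phi_2 + 2.1955 phi_3 = 1.4802
Gaussian elimination:
  R2 <- R2 - (1.3661/2.1955) R1 = R2 - (0.622227) R1:  1.345475 phi_2 + 0.581969 phi_3 = 0.410175
  R3 <- R3 - (1.2602/2.1955) R1 = R3 - (0.573992) R1:  0.581969 phi_2 + 1.472155 phi_3 = 0.696069
  R3 <- R3 - (0.581969/1.345475) R2 = R3 - (0.432538) R2:  1.220431 phi_3 = 0.518653
Back-substitution:
  phi_hat_3 = 0.518653 / 1.220431 = 0.424975
  phi_hat_2 = (0.410175 - (0.581969)(0.424975)) / 1.345475 = 0.121037
  phi_hat_1 = (1.3661 - (1.3661)(0.121037) - (1.2602)(0.424975)) / 2.1955 = 0.302982
So phi_hat = [0.3030, 0.1210, 0.4250].
Therefore phi_hat_1 = 0.3030.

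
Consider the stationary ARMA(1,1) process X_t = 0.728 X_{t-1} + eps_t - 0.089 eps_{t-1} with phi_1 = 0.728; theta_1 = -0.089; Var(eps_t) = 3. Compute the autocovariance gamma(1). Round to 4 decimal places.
\gamma(1) = 3.8143

Multiply the model equation by X_{t-k} and take expectations. With theta_0 = psi_0 = 1 and psi_j the MA(infinity) weights, this gives
  gamma(k) - sum_i phi_i gamma(k-i) = c_k,
  c_k = sigma^2 * sum_{j=k..q} theta_j psi_{j-k}   (c_k = 0 for k > q),
using gamma(-m) = gamma(m).
psi-weights needed (psi_j = theta_j + sum_i phi_i psi_{j-i}):
  psi_1 = theta_1 + phi_1 = -0.089 + (0.728) = 0.639
Right-hand sides:
  c_0 = sigma^2 (1 + theta_1 psi_1) = 3 * (1 + (-0.089)(0.639)) = 3 * 0.943129 = 2.829387
  c_1 = sigma^2 theta_1 = 3 * (-0.089) = -0.267
  c_2 = 0
Equations for k = 0 and k = 1 (AR order 1):
  gamma(0) = phi_1 gamma(1) + c_0
  gamma(1) = phi_1 gamma(0) + c_1
Substituting the second into the first: gamma(0) (1 - phi_1^2) = c_0 + phi_1 c_1, so
  gamma(0) = (c_0 + phi_1 c_1) / (1 - phi_1^2) = (2.829387 + (0.728)(-0.267)) / (1 - (0.728)^2) = 2.635011 / 0.470016 = 5.606216.
  gamma(1) = phi_1 gamma(0) + c_1 = (0.728)(5.606216) + (-0.267) = 3.814325.
Therefore gamma(1) = 3.8143 (to 4 decimal places).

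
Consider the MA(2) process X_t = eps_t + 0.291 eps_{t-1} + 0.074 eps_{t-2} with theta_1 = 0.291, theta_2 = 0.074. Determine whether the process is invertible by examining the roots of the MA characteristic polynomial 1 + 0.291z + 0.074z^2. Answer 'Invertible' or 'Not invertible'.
\text{Invertible}

The MA(q) characteristic polynomial is P(z) = 1 + 0.291z + 0.074z^2.
Invertibility requires all roots to lie outside the unit circle, i.e. |z| > 1 for every root.
Set 1 + (0.291) z + (0.074) z^2 = 0, i.e. a z^2 + b z + c = 0 with a = 0.074, b = 0.291, c = 1.
Discriminant D = b^2 - 4ac = (0.291)^2 - 4*(0.074)*1 = 0.084681 - (0.296) = -0.211319.
D < 0, so the roots are the complex-conjugate pair z = (-b +/- i sqrt(-D)) / (2a) = -1.9662 +/- 3.106i.
For a conjugate pair |z|^2 = z * conj(z) = (product of roots) = c/a = 1/(0.074) = 13.513514, so |z| = sqrt(13.513514) = 3.6761 for both roots.
Moduli of all roots: 3.6761, 3.6761.
All moduli strictly greater than 1? Yes.
Verdict: Invertible.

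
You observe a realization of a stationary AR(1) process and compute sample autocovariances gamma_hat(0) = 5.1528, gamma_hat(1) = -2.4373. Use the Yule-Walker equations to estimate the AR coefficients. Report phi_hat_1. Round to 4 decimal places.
\hat\phi_{1} = -0.4730

The Yule-Walker equations for an AR(p) process read, in matrix form,
  Gamma_p phi = r_p,   with   (Gamma_p)_{ij} = gamma(|i - j|),
                       (r_p)_i = gamma(i),   i,j = 1..p.
Substitute the sample gammas (Toeplitz matrix and right-hand side of size 1):
  Gamma_p = [[5.1528]]
  r_p     = [-2.4373]
With p = 1 this is the single equation gamma(0) phi_1 = gamma(1):
  phi_hat_1 = gamma(1) / gamma(0) = -2.4373 / 5.1528 = -0.4730.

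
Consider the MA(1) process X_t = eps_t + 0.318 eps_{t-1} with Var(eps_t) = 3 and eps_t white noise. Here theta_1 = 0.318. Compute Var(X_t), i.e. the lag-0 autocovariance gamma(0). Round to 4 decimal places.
\gamma(0) = 3.3034

For an MA(q) process X_t = eps_t + sum_i theta_i eps_{t-i} with
Var(eps_t) = sigma^2, the variance is
  gamma(0) = sigma^2 * (1 + sum_i theta_i^2).
  sum_i theta_i^2 = (0.318)^2 = 0.101124.
  gamma(0) = 3 * (1 + 0.101124) = 3 * 1.101124 = 3.303372, which rounds to 3.3034.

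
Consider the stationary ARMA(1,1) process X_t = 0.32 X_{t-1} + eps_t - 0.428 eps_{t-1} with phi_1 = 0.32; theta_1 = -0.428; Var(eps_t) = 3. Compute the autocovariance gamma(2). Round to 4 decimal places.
\gamma(2) = -0.0997

Multiply the model equation by X_{t-k} and take expectations. With theta_0 = psi_0 = 1 and psi_j the MA(infinity) weights, this gives
  gamma(k) - sum_i phi_i gamma(k-i) = c_k,
  c_k = sigma^2 * sum_{j=k..q} theta_j psi_{j-k}   (c_k = 0 for k > q),
using gamma(-m) = gamma(m).
psi-weights needed (psi_j = theta_j + sum_i phi_i psi_{j-i}):
  psi_1 = theta_1 + phi_1 = -0.428 + (0.32) = -0.108
Right-hand sides:
  c_0 = sigma^2 (1 + theta_1 psi_1) = 3 * (1 + (-0.428)(-0.108)) = 3 * 1.046224 = 3.138672
  c_1 = sigma^2 theta_1 = 3 * (-0.428) = -1.284
  c_2 = 0
Equations for k = 0 and k = 1 (AR order 1):
  gamma(0) = phi_1 gamma(1) + c_0
  gamma(1) = phi_1 gamma(0) + c_1
Substituting the second into the first: gamma(0) (1 - phi_1^2) = c_0 + phi_1 c_1, so
  gamma(0) = (c_0 + phi_1 c_1) / (1 - phi_1^2) = (3.138672 + (0.32)(-1.284)) / (1 - (0.32)^2) = 2.727792 / 0.8976 = 3.038984.
  gamma(1) = phi_1 gamma(0) + c_1 = (0.32)(3.038984) + (-1.284) = -0.311525.
For k = 2 (> q): gamma(2) = phi_1 gamma(1) = (0.32)(-0.311525) = -0.099688.
Therefore gamma(2) = -0.0997 (to 4 decimal places).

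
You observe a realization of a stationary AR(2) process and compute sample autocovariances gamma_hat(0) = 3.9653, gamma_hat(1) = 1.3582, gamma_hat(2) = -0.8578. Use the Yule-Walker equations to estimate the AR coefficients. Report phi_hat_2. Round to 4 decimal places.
\hat\phi_{2} = -0.3780

The Yule-Walker equations for an AR(p) process read, in matrix form,
  Gamma_p phi = r_p,   with   (Gamma_p)_{ij} = gamma(|i - j|),
                       (r_p)_i = gamma(i),   i,j = 1..p.
Substitute the sample gammas (Toeplitz matrix and right-hand side of size 2):
  Gamma_p = [[3.9653, 1.3582], [1.3582, 3.9653]]
  r_p     = [1.3582, -0.8578]
Written out:
  3.9653 phi_1 + 1.3582 phi_2 = 1.3582
  1.3582 phi_1 + 3.9653 phi_2 = -0.8578
Solve by Cramer's rule:
  det = gamma(0)^2 - gamma(1)^2 = (3.9653)^2 - (1.3582)^2 = 15.72360409 - 1.84470724 = 13.87889685
  phi_hat_1 = [gamma(1) gamma(0) - gamma(1) gamma(2)] / det = [(1.3582)(3.9653) - (1.3582)(-0.8578)] / 13.87889685 = 6.55073442 / 13.87889685 = 0.472
  phi_hat_2 = [gamma(0) gamma(2) - gamma(1)^2] / det = [(3.9653)(-0.8578) - (1.3582)^2] / 13.87889685 = -5.24614158 / 13.87889685 = -0.378
So phi_hat = [0.4720, -0.3780].
Therefore phi_hat_2 = -0.3780.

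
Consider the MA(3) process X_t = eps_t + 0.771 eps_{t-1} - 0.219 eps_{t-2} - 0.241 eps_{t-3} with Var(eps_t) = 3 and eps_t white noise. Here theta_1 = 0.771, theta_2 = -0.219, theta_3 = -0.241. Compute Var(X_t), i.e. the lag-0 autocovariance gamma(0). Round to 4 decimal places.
\gamma(0) = 5.1014

For an MA(q) process X_t = eps_t + sum_i theta_i eps_{t-i} with
Var(eps_t) = sigma^2, the variance is
  gamma(0) = sigma^2 * (1 + sum_i theta_i^2).
  sum_i theta_i^2 = (0.771)^2 + (-0.219)^2 + (-0.241)^2 = 0.594441 + 0.047961 + 0.058081 = 0.700483.
  gamma(0) = 3 * (1 + 0.700483) = 3 * 1.700483 = 5.101449, which rounds to 5.1014.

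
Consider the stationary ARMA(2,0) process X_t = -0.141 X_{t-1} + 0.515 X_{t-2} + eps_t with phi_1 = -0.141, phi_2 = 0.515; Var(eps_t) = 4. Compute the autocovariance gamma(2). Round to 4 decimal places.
\gamma(2) = 3.3062

Multiply the model equation by X_{t-k} and take expectations. With theta_0 = psi_0 = 1 and psi_j the MA(infinity) weights, this gives
  gamma(k) - sum_i phi_i gamma(k-i) = c_k,
  c_k = sigma^2 * sum_{j=k..q} theta_j psi_{j-k}   (c_k = 0 for k > q),
using gamma(-m) = gamma(m).
Pure AR (q = 0): c_0 = sigma^2 = 4, c_k = 0 for k >= 1.
Equations for k = 0, 1, 2 (AR order 2, c_2 = 0):
  (E0) gamma(0) = phi_1 gamma(1) + phi_2 gamma(2) + c_0
  (E1) gamma(1) = phi_1 gamma(0) + phi_2 gamma(1) + c_1
  (E2) gamma(2) = phi_1 gamma(1) + phi_2 gamma(0)
From (E1): gamma(1) = A gamma(0) + B with
  A = phi_1 / (1 - phi_2) = -0.141 / 0.485 = -0.290722,   B = c_1 / (1 - phi_2) = 0 / 0.485 = 0.
Insert (E2) into (E0): gamma(0) (1 - phi_2^2) = phi_1 (1 + phi_2) gamma(1) + c_0.
  phi_1 (1 + phi_2) = (-0.141)(1.515) = -0.213615,   1 - phi_2^2 = 0.734775.
Replace gamma(1) by A gamma(0) + B and collect gamma(0):
  gamma(0) [0.734775 - (-0.213615)(-0.290722)] = c_0 = 4
  gamma(0) * 0.672672 = 4
  gamma(0) = 4 / 0.672672 = 5.94643.
  gamma(1) = A gamma(0) = (-0.290722)(5.94643) = -1.728756.
  gamma(2) = phi_1 gamma(1) + phi_2 gamma(0) = (-0.141)(-1.728756) + (0.515)(5.94643) = 3.306166.
Therefore gamma(2) = 3.3062 (to 4 decimal places).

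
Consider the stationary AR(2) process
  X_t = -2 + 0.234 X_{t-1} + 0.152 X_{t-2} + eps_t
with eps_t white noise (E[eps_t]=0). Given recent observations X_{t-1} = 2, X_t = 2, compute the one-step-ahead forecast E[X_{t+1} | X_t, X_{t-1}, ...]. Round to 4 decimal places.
E[X_{t+1} \mid \mathcal F_t] = -1.2280

For an AR(p) model X_t = c + sum_i phi_i X_{t-i} + eps_t, the
one-step-ahead conditional mean is
  E[X_{t+1} | X_t, ...] = c + sum_i phi_i X_{t+1-i}.
Substitute known values:
  E[X_{t+1} | ...] = -2 + (0.234) * (2) + (0.152) * (2)
                   = -1.2280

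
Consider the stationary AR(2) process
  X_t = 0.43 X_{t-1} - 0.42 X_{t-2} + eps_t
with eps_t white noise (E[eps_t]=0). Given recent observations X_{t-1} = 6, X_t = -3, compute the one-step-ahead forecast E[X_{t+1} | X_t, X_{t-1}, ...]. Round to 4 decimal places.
E[X_{t+1} \mid \mathcal F_t] = -3.8100

For an AR(p) model X_t = c + sum_i phi_i X_{t-i} + eps_t, the
one-step-ahead conditional mean is
  E[X_{t+1} | X_t, ...] = c + sum_i phi_i X_{t+1-i}.
Substitute known values:
  E[X_{t+1} | ...] = (0.43) * (-3) + (-0.42) * (6)
                   = -3.8100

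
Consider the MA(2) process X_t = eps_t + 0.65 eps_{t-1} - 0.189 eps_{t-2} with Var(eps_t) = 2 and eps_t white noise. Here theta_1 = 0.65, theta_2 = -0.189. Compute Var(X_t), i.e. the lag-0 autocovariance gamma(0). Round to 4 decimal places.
\gamma(0) = 2.9164

For an MA(q) process X_t = eps_t + sum_i theta_i eps_{t-i} with
Var(eps_t) = sigma^2, the variance is
  gamma(0) = sigma^2 * (1 + sum_i theta_i^2).
  sum_i theta_i^2 = (0.65)^2 + (-0.189)^2 = 0.4225 + 0.035721 = 0.458221.
  gamma(0) = 2 * (1 + 0.458221) = 2 * 1.458221 = 2.916442, which rounds to 2.9164.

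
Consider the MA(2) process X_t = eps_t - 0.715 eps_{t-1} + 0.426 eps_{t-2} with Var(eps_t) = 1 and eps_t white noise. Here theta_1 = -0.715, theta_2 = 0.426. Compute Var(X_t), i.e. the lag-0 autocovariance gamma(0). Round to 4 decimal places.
\gamma(0) = 1.6927

For an MA(q) process X_t = eps_t + sum_i theta_i eps_{t-i} with
Var(eps_t) = sigma^2, the variance is
  gamma(0) = sigma^2 * (1 + sum_i theta_i^2).
  sum_i theta_i^2 = (-0.715)^2 + (0.426)^2 = 0.511225 + 0.181476 = 0.692701.
  gamma(0) = 1 * (1 + 0.692701) = 1 * 1.692701 = 1.692701, which rounds to 1.6927.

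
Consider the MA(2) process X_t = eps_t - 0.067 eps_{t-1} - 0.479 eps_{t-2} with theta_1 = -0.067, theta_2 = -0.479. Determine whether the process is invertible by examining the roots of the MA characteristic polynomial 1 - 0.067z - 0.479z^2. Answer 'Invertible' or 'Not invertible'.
\text{Invertible}

The MA(q) characteristic polynomial is P(z) = 1 - 0.067z - 0.479z^2.
Invertibility requires all roots to lie outside the unit circle, i.e. |z| > 1 for every root.
Set 1 + (-0.067) z + (-0.479) z^2 = 0, i.e. a z^2 + b z + c = 0 with a = -0.479, b = -0.067, c = 1.
Discriminant D = b^2 - 4ac = (-0.067)^2 - 4*(-0.479)*1 = 0.004489 - (-1.916) = 1.920489.
D >= 0, so the roots are real: z = (-b +/- sqrt(D)) / (2a) = (0.067 +/- 1.385817) / (-0.958).
  z_1 = (0.067 + 1.385817) / (-0.958) = -1.5165,   |z_1| = 1.5165.
  z_2 = (0.067 - 1.385817) / (-0.958) = 1.3766,   |z_2| = 1.3766.
Moduli of all roots: 1.5165, 1.3766.
All moduli strictly greater than 1? Yes.
Verdict: Invertible.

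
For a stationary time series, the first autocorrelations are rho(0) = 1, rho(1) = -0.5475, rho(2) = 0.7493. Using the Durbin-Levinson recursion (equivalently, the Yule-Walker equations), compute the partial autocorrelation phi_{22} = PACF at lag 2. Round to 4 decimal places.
\phi_{22} = 0.6420

The PACF at lag k is phi_{kk}, the last component of the solution
to the Yule-Walker system G_k phi = r_k where
  (G_k)_{ij} = rho(|i - j|), (r_k)_i = rho(i), i,j = 1..k.
Equivalently, Durbin-Levinson gives phi_{kk} iteratively:
  phi_{11} = rho(1)
  phi_{kk} = [rho(k) - sum_{j=1..k-1} phi_{k-1,j} rho(k-j)]
            / [1 - sum_{j=1..k-1} phi_{k-1,j} rho(j)],
  phi_{k,j} = phi_{k-1,j} - phi_{kk} phi_{k-1,k-j},  j = 1..k-1.
Step k = 1:
  phi_11 = rho(1) = -0.5475.
Step k = 2:
  phi_22 = [rho(2) - phi_11 rho(1)] / [1 - phi_11 rho(1)] = [0.7493 - (-0.5475)(-0.5475)] / [1 - (-0.5475)(-0.5475)]
         = 0.44954375 / 0.70024375 = 0.642.
Therefore phi_{22} = 0.6420.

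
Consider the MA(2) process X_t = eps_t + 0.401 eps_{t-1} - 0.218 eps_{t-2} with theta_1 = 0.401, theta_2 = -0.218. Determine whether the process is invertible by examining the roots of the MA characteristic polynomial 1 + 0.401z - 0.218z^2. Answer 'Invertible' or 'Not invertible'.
\text{Invertible}

The MA(q) characteristic polynomial is P(z) = 1 + 0.401z - 0.218z^2.
Invertibility requires all roots to lie outside the unit circle, i.e. |z| > 1 for every root.
Set 1 + (0.401) z + (-0.218) z^2 = 0, i.e. a z^2 + b z + c = 0 with a = -0.218, b = 0.401, c = 1.
Discriminant D = b^2 - 4ac = (0.401)^2 - 4*(-0.218)*1 = 0.160801 - (-0.872) = 1.032801.
D >= 0, so the roots are real: z = (-b +/- sqrt(D)) / (2a) = (-0.401 +/- 1.016268) / (-0.436).
  z_1 = (-0.401 + 1.016268) / (-0.436) = -1.4112,   |z_1| = 1.4112.
  z_2 = (-0.401 - 1.016268) / (-0.436) = 3.2506,   |z_2| = 3.2506.
Moduli of all roots: 1.4112, 3.2506.
All moduli strictly greater than 1? Yes.
Verdict: Invertible.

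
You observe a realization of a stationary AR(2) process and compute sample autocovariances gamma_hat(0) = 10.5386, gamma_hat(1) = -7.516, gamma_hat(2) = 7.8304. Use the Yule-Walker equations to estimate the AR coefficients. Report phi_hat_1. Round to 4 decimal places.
\hat\phi_{1} = -0.3730

The Yule-Walker equations for an AR(p) process read, in matrix form,
  Gamma_p phi = r_p,   with   (Gamma_p)_{ij} = gamma(|i - j|),
                       (r_p)_i = gamma(i),   i,j = 1..p.
Substitute the sample gammas (Toeplitz matrix and right-hand side of size 2):
  Gamma_p = [[10.5386, -7.516], [-7.516, 10.5386]]
  r_p     = [-7.516, 7.8304]
Written out:
  10.5386 phi_1 - 7.516 phi_2 = -7.516
  -7.516 phi_1 + 10.5386 phi_2 = 7.8304
Solve by Cramer's rule:
  det = gamma(0)^2 - gamma(1)^2 = (10.5386)^2 - (-7.516)^2 = 111.06208996 - 56.490256 = 54.57183396
  phi_hat_1 = [gamma(1) gamma(0) - gamma(1) gamma(2)] / det = [(-7.516)(10.5386) - (-7.516)(7.8304)] / 54.57183396 = -20.3548312 / 54.57183396 = -0.373
  phi_hat_2 = [gamma(0) gamma(2) - gamma(1)^2] / det = [(10.5386)(7.8304) - (-7.516)^2] / 54.57183396 = 26.03119744 / 54.57183396 = 0.477
So phi_hat = [-0.3730, 0.4770].
Therefore phi_hat_1 = -0.3730.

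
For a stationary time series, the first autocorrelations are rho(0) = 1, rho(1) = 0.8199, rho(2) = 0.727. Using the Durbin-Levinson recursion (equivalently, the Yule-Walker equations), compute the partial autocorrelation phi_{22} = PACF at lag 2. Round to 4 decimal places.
\phi_{22} = 0.1671

The PACF at lag k is phi_{kk}, the last component of the solution
to the Yule-Walker system G_k phi = r_k where
  (G_k)_{ij} = rho(|i - j|), (r_k)_i = rho(i), i,j = 1..k.
Equivalently, Durbin-Levinson gives phi_{kk} iteratively:
  phi_{11} = rho(1)
  phi_{kk} = [rho(k) - sum_{j=1..k-1} phi_{k-1,j} rho(k-j)]
            / [1 - sum_{j=1..k-1} phi_{k-1,j} rho(j)],
  phi_{k,j} = phi_{k-1,j} - phi_{kk} phi_{k-1,k-j},  j = 1..k-1.
Step k = 1:
  phi_11 = rho(1) = 0.8199.
Step k = 2:
  phi_22 = [rho(2) - phi_11 rho(1)] / [1 - phi_11 rho(1)] = [0.727 - (0.8199)(0.8199)] / [1 - (0.8199)(0.8199)]
         = 0.05476399 / 0.32776399 = 0.1671.
Therefore phi_{22} = 0.1671.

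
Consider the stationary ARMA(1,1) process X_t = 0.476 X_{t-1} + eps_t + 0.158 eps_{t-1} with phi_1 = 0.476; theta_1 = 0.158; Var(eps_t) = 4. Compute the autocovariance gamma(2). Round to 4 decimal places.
\gamma(2) = 1.6782

Multiply the model equation by X_{t-k} and take expectations. With theta_0 = psi_0 = 1 and psi_j the MA(infinity) weights, this gives
  gamma(k) - sum_i phi_i gamma(k-i) = c_k,
  c_k = sigma^2 * sum_{j=k..q} theta_j psi_{j-k}   (c_k = 0 for k > q),
using gamma(-m) = gamma(m).
psi-weights needed (psi_j = theta_j + sum_i phi_i psi_{j-i}):
  psi_1 = theta_1 + phi_1 = 0.158 + (0.476) = 0.634
Right-hand sides:
  c_0 = sigma^2 (1 + theta_1 psi_1) = 4 * (1 + (0.158)(0.634)) = 4 * 1.100172 = 4.400688
  c_1 = sigma^2 theta_1 = 4 * (0.158) = 0.632
  c_2 = 0
Equations for k = 0 and k = 1 (AR order 1):
  gamma(0) = phi_1 gamma(1) + c_0
  gamma(1) = phi_1 gamma(0) + c_1
Substituting the second into the first: gamma(0) (1 - phi_1^2) = c_0 + phi_1 c_1, so
  gamma(0) = (c_0 + phi_1 c_1) / (1 - phi_1^2) = (4.400688 + (0.476)(0.632)) / (1 - (0.476)^2) = 4.70152 / 0.773424 = 6.078839.
  gamma(1) = phi_1 gamma(0) + c_1 = (0.476)(6.078839) + (0.632) = 3.525527.
For k = 2 (> q): gamma(2) = phi_1 gamma(1) = (0.476)(3.525527) = 1.678151.
Therefore gamma(2) = 1.6782 (to 4 decimal places).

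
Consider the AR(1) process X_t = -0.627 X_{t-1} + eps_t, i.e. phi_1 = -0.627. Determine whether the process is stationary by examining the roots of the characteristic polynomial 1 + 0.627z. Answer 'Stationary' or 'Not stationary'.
\text{Stationary}

The AR(p) characteristic polynomial is P(z) = 1 + 0.627z.
Stationarity requires all roots to lie outside the unit circle, i.e. |z| > 1 for every root.
This is linear in z: 1 + (0.627) z = 0  =>  z = -1/(0.627) = -1.594896,  |z| = 1.594896.
Moduli of all roots: 1.5949.
All moduli strictly greater than 1? Yes.
Verdict: Stationary.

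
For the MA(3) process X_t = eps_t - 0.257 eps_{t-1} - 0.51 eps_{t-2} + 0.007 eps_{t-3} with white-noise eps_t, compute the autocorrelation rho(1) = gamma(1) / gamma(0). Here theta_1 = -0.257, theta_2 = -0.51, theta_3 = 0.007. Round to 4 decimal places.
\rho(1) = -0.0976

For an MA(q) process with theta_0 = 1, the autocovariance is
  gamma(k) = sigma^2 * sum_{i=0..q-k} theta_i * theta_{i+k},
and rho(k) = gamma(k) / gamma(0). Sigma^2 cancels.
  numerator   = (1)*(-0.257) + (-0.257)*(-0.51) + (-0.51)*(0.007) = -0.1295.
  denominator = (1)^2 + (-0.257)^2 + (-0.51)^2 + (0.007)^2 = 1.326198.
  rho(1) = -0.1295 / 1.326198 = -0.0976.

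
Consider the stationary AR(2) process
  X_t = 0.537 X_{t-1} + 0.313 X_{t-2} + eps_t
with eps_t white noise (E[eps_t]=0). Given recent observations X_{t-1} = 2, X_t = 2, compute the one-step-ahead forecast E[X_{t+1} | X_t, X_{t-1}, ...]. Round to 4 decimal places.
E[X_{t+1} \mid \mathcal F_t] = 1.7000

For an AR(p) model X_t = c + sum_i phi_i X_{t-i} + eps_t, the
one-step-ahead conditional mean is
  E[X_{t+1} | X_t, ...] = c + sum_i phi_i X_{t+1-i}.
Substitute known values:
  E[X_{t+1} | ...] = (0.537) * (2) + (0.313) * (2)
                   = 1.7000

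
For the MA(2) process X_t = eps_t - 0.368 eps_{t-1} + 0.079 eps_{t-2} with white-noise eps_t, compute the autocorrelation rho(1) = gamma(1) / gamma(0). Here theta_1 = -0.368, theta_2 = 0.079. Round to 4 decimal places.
\rho(1) = -0.3478

For an MA(q) process with theta_0 = 1, the autocovariance is
  gamma(k) = sigma^2 * sum_{i=0..q-k} theta_i * theta_{i+k},
and rho(k) = gamma(k) / gamma(0). Sigma^2 cancels.
  numerator   = (1)*(-0.368) + (-0.368)*(0.079) = -0.397072.
  denominator = (1)^2 + (-0.368)^2 + (0.079)^2 = 1.141665.
  rho(1) = -0.397072 / 1.141665 = -0.3478.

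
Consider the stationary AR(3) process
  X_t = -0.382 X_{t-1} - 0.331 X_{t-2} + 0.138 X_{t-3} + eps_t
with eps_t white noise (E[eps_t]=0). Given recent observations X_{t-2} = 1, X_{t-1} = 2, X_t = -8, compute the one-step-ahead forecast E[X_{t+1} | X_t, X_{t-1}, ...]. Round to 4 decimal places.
E[X_{t+1} \mid \mathcal F_t] = 2.5320

For an AR(p) model X_t = c + sum_i phi_i X_{t-i} + eps_t, the
one-step-ahead conditional mean is
  E[X_{t+1} | X_t, ...] = c + sum_i phi_i X_{t+1-i}.
Substitute known values:
  E[X_{t+1} | ...] = (-0.382) * (-8) + (-0.331) * (2) + (0.138) * (1)
                   = 2.5320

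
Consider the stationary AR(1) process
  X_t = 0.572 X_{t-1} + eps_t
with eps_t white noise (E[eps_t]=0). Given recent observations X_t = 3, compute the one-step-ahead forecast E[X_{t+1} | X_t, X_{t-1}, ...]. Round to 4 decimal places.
E[X_{t+1} \mid \mathcal F_t] = 1.7160

For an AR(p) model X_t = c + sum_i phi_i X_{t-i} + eps_t, the
one-step-ahead conditional mean is
  E[X_{t+1} | X_t, ...] = c + sum_i phi_i X_{t+1-i}.
Substitute known values:
  E[X_{t+1} | ...] = (0.572) * (3)
                   = 1.7160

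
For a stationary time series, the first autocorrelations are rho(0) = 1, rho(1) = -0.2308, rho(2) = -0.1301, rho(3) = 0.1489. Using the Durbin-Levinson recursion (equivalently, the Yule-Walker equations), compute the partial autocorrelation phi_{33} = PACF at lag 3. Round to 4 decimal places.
\phi_{33} = 0.0750

The PACF at lag k is phi_{kk}, the last component of the solution
to the Yule-Walker system G_k phi = r_k where
  (G_k)_{ij} = rho(|i - j|), (r_k)_i = rho(i), i,j = 1..k.
Equivalently, Durbin-Levinson gives phi_{kk} iteratively:
  phi_{11} = rho(1)
  phi_{kk} = [rho(k) - sum_{j=1..k-1} phi_{k-1,j} rho(k-j)]
            / [1 - sum_{j=1..k-1} phi_{k-1,j} rho(j)],
  phi_{k,j} = phi_{k-1,j} - phi_{kk} phi_{k-1,k-j},  j = 1..k-1.
Step k = 1:
  phi_11 = rho(1) = -0.2308.
Step k = 2:
  phi_22 = [rho(2) - phi_11 rho(1)] / [1 - phi_11 rho(1)] = [-0.1301 - (-0.2308)(-0.2308)] / [1 - (-0.2308)(-0.2308)]
         = -0.18336864 / 0.94673136 = -0.193686.
  Update: phi_21 = phi_11 - phi_22 phi_11 = -0.2308 - (-0.193686)(-0.2308) = -0.275503.
Step k = 3:
  phi_33 = [rho(3) - phi_21 rho(2) - phi_22 rho(1)] / [1 - phi_21 rho(1) - phi_22 rho(2)]
    numerator   = 0.1489 - (-0.275503)(-0.1301) - (-0.193686)(-0.2308) = 0.06835436
    denominator = 1 - (-0.275503)(-0.2308) - (-0.193686)(-0.1301) = 0.91121542
  phi_33 = 0.06835436 / 0.91121542 = 0.075.
Therefore phi_{33} = 0.0750.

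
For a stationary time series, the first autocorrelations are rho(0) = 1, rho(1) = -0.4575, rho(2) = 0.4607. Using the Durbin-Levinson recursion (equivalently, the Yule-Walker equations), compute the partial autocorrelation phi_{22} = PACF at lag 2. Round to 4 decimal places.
\phi_{22} = 0.3179

The PACF at lag k is phi_{kk}, the last component of the solution
to the Yule-Walker system G_k phi = r_k where
  (G_k)_{ij} = rho(|i - j|), (r_k)_i = rho(i), i,j = 1..k.
Equivalently, Durbin-Levinson gives phi_{kk} iteratively:
  phi_{11} = rho(1)
  phi_{kk} = [rho(k) - sum_{j=1..k-1} phi_{k-1,j} rho(k-j)]
            / [1 - sum_{j=1..k-1} phi_{k-1,j} rho(j)],
  phi_{k,j} = phi_{k-1,j} - phi_{kk} phi_{k-1,k-j},  j = 1..k-1.
Step k = 1:
  phi_11 = rho(1) = -0.4575.
Step k = 2:
  phi_22 = [rho(2) - phi_11 rho(1)] / [1 - phi_11 rho(1)] = [0.4607 - (-0.4575)(-0.4575)] / [1 - (-0.4575)(-0.4575)]
         = 0.25139375 / 0.79069375 = 0.3179.
Therefore phi_{22} = 0.3179.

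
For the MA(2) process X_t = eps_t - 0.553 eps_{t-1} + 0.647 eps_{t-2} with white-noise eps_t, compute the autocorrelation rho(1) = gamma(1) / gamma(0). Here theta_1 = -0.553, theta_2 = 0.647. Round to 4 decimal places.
\rho(1) = -0.5282

For an MA(q) process with theta_0 = 1, the autocovariance is
  gamma(k) = sigma^2 * sum_{i=0..q-k} theta_i * theta_{i+k},
and rho(k) = gamma(k) / gamma(0). Sigma^2 cancels.
  numerator   = (1)*(-0.553) + (-0.553)*(0.647) = -0.910791.
  denominator = (1)^2 + (-0.553)^2 + (0.647)^2 = 1.724418.
  rho(1) = -0.910791 / 1.724418 = -0.5282.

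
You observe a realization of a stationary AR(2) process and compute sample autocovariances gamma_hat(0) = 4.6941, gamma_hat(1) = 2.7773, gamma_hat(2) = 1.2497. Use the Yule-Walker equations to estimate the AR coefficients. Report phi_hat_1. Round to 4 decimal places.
\hat\phi_{1} = 0.6680

The Yule-Walker equations for an AR(p) process read, in matrix form,
  Gamma_p phi = r_p,   with   (Gamma_p)_{ij} = gamma(|i - j|),
                       (r_p)_i = gamma(i),   i,j = 1..p.
Substitute the sample gammas (Toeplitz matrix and right-hand side of size 2):
  Gamma_p = [[4.6941, 2.7773], [2.7773, 4.6941]]
  r_p     = [2.7773, 1.2497]
Written out:
  4.6941 phi_1 + 2.7773 phi_2 = 2.7773
  2.7773 phi_1 + 4.6941 phi_2 = 1.2497
Solve by Cramer's rule:
  det = gamma(0)^2 - gamma(1)^2 = (4.6941)^2 - (2.7773)^2 = 22.03457481 - 7.71339529 = 14.32117952
  phi_hat_1 = [gamma(1) gamma(0) - gamma(1) gamma(2)] / det = [(2.7773)(4.6941) - (2.7773)(1.2497)] / 14.32117952 = 9.56613212 / 14.32117952 = 0.668
  phi_hat_2 = [gamma(0) gamma(2) - gamma(1)^2] / det = [(4.6941)(1.2497) - (2.7773)^2] / 14.32117952 = -1.84717852 / 14.32117952 = -0.129
So phi_hat = [0.6680, -0.1290].
Therefore phi_hat_1 = 0.6680.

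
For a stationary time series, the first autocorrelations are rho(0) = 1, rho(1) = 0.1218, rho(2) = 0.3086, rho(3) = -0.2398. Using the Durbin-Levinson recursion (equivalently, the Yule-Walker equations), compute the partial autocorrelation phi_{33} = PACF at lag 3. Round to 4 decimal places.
\phi_{33} = -0.3370

The PACF at lag k is phi_{kk}, the last component of the solution
to the Yule-Walker system G_k phi = r_k where
  (G_k)_{ij} = rho(|i - j|), (r_k)_i = rho(i), i,j = 1..k.
Equivalently, Durbin-Levinson gives phi_{kk} iteratively:
  phi_{11} = rho(1)
  phi_{kk} = [rho(k) - sum_{j=1..k-1} phi_{k-1,j} rho(k-j)]
            / [1 - sum_{j=1..k-1} phi_{k-1,j} rho(j)],
  phi_{k,j} = phi_{k-1,j} - phi_{kk} phi_{k-1,k-j},  j = 1..k-1.
Step k = 1:
  phi_11 = rho(1) = 0.1218.
Step k = 2:
  phi_22 = [rho(2) - phi_11 rho(1)] / [1 - phi_11 rho(1)] = [0.3086 - (0.1218)(0.1218)] / [1 - (0.1218)(0.1218)]
         = 0.29376476 / 0.98516476 = 0.298188.
  Update: phi_21 = phi_11 - phi_22 phi_11 = 0.1218 - (0.298188)(0.1218) = 0.085481.
Step k = 3:
  phi_33 = [rho(3) - phi_21 rho(2) - phi_22 rho(1)] / [1 - phi_21 rho(1) - phi_22 rho(2)]
    numerator   = -0.2398 - (0.085481)(0.3086) - (0.298188)(0.1218) = -0.30249868
    denominator = 1 - (0.085481)(0.1218) - (0.298188)(0.3086) = 0.8975675
  phi_33 = -0.30249868 / 0.8975675 = -0.337.
Therefore phi_{33} = -0.3370.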